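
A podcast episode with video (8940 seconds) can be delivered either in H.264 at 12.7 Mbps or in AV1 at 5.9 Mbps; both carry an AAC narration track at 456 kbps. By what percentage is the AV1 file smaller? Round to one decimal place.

Audio: 456 kbps = 0.456 Mbps.
H.264: 13.156 Mbps × 8940 s = 117614.6 Mb = 13.692 GiB.
AV1: 6.356 Mbps × 8940 s = 56822.6 Mb = 6.615 GiB.
Reduction: (1 − 6.615/13.692) × 100 = 51.69%.

51.7%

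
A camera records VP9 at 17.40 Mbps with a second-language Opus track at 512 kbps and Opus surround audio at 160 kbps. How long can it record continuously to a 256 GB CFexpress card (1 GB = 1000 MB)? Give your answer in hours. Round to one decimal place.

Audio total: 512 + 160 = 672 kbps = 0.672 Mbps.
Total bitrate: 17.40 + 0.672 = 18.072 Mbps.
Capacity: 256 GB = 2,048,000 Mb.
Recording time: 2,048,000 / 18.072 = 113,324 s ≈ 31.5 hours.

31.5 hours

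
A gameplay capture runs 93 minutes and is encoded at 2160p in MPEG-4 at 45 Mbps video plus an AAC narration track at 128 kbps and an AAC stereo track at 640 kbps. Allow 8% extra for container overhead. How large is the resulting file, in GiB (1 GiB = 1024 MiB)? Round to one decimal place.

93 min = 5580 s
Audio total: 128 + 640 = 768 kbps = 0.768 Mbps.
Total bitrate: 45 + 0.768 = 45.768 Mbps.
Stream data: 45.768 Mbps × 5580 s = 255385.4 Mb.
With 8% container overhead: ×1.08.
275,816 Mb = 34,477,034,400 bytes ÷ 1,073,741,824 = 32.11 GiB.

32.1 GiB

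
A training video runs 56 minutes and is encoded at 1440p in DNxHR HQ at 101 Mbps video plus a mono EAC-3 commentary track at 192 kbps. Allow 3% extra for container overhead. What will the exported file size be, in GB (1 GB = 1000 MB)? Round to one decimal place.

56 min = 3360 s
Audio: 192 kbps = 0.192 Mbps.
Total bitrate: 101 + 0.192 = 101.192 Mbps.
Stream data: 101.192 Mbps × 3360 s = 340005.1 Mb.
With 3% container overhead: ×1.03.
350,205 Mb ÷ 8 = 43,776 MB → 43.78 GB.

43.8 GB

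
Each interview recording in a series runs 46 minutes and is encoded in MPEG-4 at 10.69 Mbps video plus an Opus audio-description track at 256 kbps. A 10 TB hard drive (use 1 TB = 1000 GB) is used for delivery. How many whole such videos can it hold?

46 min = 2760 s
Audio: 256 kbps = 0.256 Mbps.
Total bitrate: 10.946 Mbps.
Per item: 10.946 Mbps × 2760 s = 30,211 Mb = 3,776 MB.
Capacity: 10 TB = 80,000,000 Mb; 2648.05 items → 2648 complete.

2648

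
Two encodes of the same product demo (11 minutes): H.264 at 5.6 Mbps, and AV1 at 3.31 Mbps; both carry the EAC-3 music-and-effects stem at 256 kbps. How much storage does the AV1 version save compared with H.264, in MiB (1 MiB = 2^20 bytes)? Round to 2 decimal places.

11 min = 660 s
Audio: 256 kbps = 0.256 Mbps.
H.264: 5.856 Mbps × 660 s = 3865.0 Mb = 460.739 MiB.
AV1: 3.566 Mbps × 660 s = 2353.6 Mb = 280.566 MiB.
Saving: 460.739 − 280.566 = 180.173 MiB.

180.17 MiB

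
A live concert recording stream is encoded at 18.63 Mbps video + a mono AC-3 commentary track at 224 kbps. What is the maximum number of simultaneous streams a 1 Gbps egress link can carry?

53

Audio: 224 kbps = 0.224 Mbps.
Per-viewer media rate: 18.854 Mbps.
1 Gbps = 1,000 Mbps; 1,000 / 18.854 = 53.04 → 53 viewers.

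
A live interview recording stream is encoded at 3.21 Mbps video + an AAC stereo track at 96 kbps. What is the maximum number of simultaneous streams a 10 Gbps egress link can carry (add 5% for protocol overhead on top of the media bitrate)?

2880

Audio: 96 kbps = 0.096 Mbps.
Per-viewer media rate: 3.306 Mbps.
On the wire with 5% overhead: 3.471 Mbps.
10 Gbps = 10,000 Mbps; 10,000 / 3.471 = 2880.77 → 2880 viewers.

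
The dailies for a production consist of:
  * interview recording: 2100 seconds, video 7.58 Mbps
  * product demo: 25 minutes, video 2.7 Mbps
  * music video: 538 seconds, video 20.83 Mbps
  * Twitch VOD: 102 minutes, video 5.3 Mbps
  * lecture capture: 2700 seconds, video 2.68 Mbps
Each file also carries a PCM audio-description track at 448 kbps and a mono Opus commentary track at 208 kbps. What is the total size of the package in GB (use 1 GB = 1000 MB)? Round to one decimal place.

Audio total: 448 + 208 = 656 kbps = 0.656 Mbps.
interview recording: 8.236 Mbps × 2100 s = 17295.6 Mb
product demo: 3.356 Mbps × 1500 s = 5034.0 Mb
music video: 21.486 Mbps × 538 s = 11559.5 Mb
Twitch VOD: 5.956 Mbps × 6120 s = 36450.7 Mb
lecture capture: 3.336 Mbps × 2700 s = 9007.2 Mb
Total: 79347.0 Mb = 9918.4 MB.
= 9.918 GB.

9.9 GB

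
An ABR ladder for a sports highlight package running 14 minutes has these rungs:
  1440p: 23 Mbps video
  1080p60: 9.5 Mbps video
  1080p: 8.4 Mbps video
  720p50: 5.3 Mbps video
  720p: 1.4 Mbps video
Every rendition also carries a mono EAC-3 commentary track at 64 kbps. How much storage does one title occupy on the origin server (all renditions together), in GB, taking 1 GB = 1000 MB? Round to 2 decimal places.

5.03 GB

14 min = 840 s
Audio: 64 kbps = 0.064 Mbps.
Sum of rendition bitrates: (23+0.064) + (9.5+0.064) + (8.4+0.064) + (5.3+0.064) + (1.4+0.064) = 47.920 Mbps.
× 840 s = 40,253 Mb = 5,032 MB = 5.032 GB.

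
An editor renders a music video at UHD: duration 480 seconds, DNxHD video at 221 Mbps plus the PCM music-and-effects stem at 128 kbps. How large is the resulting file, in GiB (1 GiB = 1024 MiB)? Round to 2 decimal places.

Audio: 128 kbps = 0.128 Mbps.
Total bitrate: 221 + 0.128 = 221.128 Mbps.
Stream data: 221.128 Mbps × 480 s = 106141.4 Mb.
106,141 Mb = 13,267,680,000 bytes ÷ 1,073,741,824 = 12.36 GiB.

12.36 GiB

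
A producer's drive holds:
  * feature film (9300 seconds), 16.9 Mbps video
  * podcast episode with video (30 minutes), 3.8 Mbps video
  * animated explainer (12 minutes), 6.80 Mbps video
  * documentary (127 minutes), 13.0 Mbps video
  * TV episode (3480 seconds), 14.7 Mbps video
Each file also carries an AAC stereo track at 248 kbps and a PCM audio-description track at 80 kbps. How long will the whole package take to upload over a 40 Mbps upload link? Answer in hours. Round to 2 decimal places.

Audio total: 248 + 80 = 328 kbps = 0.328 Mbps.
feature film: 17.228 Mbps × 9300 s = 160220.4 Mb
podcast episode with video: 4.128 Mbps × 1800 s = 7430.4 Mb
animated explainer: 7.128 Mbps × 720 s = 5132.2 Mb
documentary: 13.328 Mbps × 7620 s = 101559.4 Mb
TV episode: 15.028 Mbps × 3480 s = 52297.4 Mb
Total: 326639.8 Mb = 40830.0 MB.
At 40 Mbps: 326639.8 / 40 = 8166 s ≈ 2.27 hours.

2.27 hours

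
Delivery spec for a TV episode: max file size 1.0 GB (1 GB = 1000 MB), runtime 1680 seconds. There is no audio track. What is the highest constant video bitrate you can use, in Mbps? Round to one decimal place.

Budget: 1.0 GB = 8000.0 Mb.
Total bitrate budget: 8000.0 Mb / 1680 s = 4.762 Mbps.

4.8 Mbps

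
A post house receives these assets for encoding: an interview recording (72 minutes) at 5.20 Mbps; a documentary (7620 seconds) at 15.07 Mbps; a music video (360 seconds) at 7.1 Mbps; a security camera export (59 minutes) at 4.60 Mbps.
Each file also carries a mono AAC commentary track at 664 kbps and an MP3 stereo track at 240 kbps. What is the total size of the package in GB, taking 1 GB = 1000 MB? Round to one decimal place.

21.3 GB

Audio total: 664 + 240 = 904 kbps = 0.904 Mbps.
interview recording: 6.104 Mbps × 4320 s = 26369.3 Mb
documentary: 15.974 Mbps × 7620 s = 121721.9 Mb
music video: 8.004 Mbps × 360 s = 2881.4 Mb
security camera export: 5.504 Mbps × 3540 s = 19484.2 Mb
Total: 170456.8 Mb = 21307.1 MB.
= 21.31 GB.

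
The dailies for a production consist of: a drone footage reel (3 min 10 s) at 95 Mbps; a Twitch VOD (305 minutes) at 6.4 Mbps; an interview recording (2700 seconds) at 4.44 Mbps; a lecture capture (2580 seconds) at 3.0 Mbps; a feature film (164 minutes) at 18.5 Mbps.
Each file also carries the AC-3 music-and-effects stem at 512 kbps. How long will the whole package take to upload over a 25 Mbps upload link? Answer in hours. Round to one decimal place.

3.9 hours

Audio: 512 kbps = 0.512 Mbps.
drone footage reel: 95.512 Mbps × 190 s = 18147.3 Mb
Twitch VOD: 6.912 Mbps × 18300 s = 126489.6 Mb
interview recording: 4.952 Mbps × 2700 s = 13370.4 Mb
lecture capture: 3.512 Mbps × 2580 s = 9061.0 Mb
feature film: 19.012 Mbps × 9840 s = 187078.1 Mb
Total: 354146.3 Mb = 44268.3 MB.
At 25 Mbps: 354146.3 / 25 = 14166 s ≈ 3.93 hours.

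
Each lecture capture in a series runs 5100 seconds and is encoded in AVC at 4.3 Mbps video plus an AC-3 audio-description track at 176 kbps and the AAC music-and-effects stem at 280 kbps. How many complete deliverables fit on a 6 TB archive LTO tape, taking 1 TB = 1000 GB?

1978

Audio total: 176 + 280 = 456 kbps = 0.456 Mbps.
Total bitrate: 4.756 Mbps.
Per item: 4.756 Mbps × 5100 s = 24,256 Mb = 3,032 MB.
Capacity: 6 TB = 48,000,000 Mb; 1978.92 items → 1978 complete.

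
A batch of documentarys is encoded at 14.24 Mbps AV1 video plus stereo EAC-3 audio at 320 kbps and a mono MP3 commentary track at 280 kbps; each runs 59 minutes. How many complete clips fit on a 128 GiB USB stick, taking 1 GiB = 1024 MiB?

20

59 min = 3540 s
Audio total: 320 + 280 = 600 kbps = 0.600 Mbps.
Total bitrate: 14.840 Mbps.
Per item: 14.840 Mbps × 3540 s = 52,534 Mb = 6,567 MB.
Capacity: 128 GiB = 1,099,512 Mb; 20.93 items → 20 complete.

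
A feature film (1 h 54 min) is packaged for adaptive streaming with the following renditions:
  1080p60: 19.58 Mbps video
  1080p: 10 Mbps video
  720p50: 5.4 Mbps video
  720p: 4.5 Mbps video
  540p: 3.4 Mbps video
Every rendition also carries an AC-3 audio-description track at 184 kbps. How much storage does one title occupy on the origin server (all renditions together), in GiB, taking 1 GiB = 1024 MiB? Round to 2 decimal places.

1 h 54 min = 114 min = 6840 s
Audio: 184 kbps = 0.184 Mbps.
Sum of rendition bitrates: (19.58+0.184) + (10+0.184) + (5.4+0.184) + (4.5+0.184) + (3.4+0.184) = 43.800 Mbps.
× 6840 s = 299,592 Mb = 37,449 MB = 34.88 GiB.

34.88 GiB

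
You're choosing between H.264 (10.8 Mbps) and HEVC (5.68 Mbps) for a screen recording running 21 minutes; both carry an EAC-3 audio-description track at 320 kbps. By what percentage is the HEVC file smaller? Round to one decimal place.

46.0%

21 min = 1260 s
Audio: 320 kbps = 0.320 Mbps.
H.264: 11.120 Mbps × 1260 s = 14011.2 Mb = 1.751 GB.
HEVC: 6.000 Mbps × 1260 s = 7560.0 Mb = 0.945 GB.
Reduction: (1 − 0.945/1.751) × 100 = 46.04%.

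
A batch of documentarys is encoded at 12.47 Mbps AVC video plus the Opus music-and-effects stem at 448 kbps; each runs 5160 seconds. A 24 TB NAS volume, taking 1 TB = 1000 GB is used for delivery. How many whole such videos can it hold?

Audio: 448 kbps = 0.448 Mbps.
Total bitrate: 12.918 Mbps.
Per item: 12.918 Mbps × 5160 s = 66,657 Mb = 8,332 MB.
Capacity: 24 TB = 192,000,000 Mb; 2880.42 items → 2880 complete.

2880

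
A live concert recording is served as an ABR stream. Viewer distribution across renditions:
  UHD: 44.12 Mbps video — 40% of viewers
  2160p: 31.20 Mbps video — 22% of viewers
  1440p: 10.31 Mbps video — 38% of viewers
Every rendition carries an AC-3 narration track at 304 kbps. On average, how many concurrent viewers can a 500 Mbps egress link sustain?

Audio: 304 kbps = 0.304 Mbps.
Average per-viewer bitrate: 0.40×44.424 + 0.22×31.504 + 0.38×10.614 = 28.734 Mbps.
500 Mbps = 500.0 Mbps; 500.0 / 28.734 = 17.40 → 17.

17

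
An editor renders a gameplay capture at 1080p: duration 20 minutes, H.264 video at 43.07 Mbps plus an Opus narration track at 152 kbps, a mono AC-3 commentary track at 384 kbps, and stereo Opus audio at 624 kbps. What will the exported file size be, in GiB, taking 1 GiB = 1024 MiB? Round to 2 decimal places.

20 min = 1200 s
Audio total: 152 + 384 + 624 = 1160 kbps = 1.160 Mbps.
Total bitrate: 43.07 + 1.160 = 44.230 Mbps.
Stream data: 44.230 Mbps × 1200 s = 53076.0 Mb.
53,076 Mb = 6,634,500,000 bytes ÷ 1,073,741,824 = 6.179 GiB.

6.18 GiB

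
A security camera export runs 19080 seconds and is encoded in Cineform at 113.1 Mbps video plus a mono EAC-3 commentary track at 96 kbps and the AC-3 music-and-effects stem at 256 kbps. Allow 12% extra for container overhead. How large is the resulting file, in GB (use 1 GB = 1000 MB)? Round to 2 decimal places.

303.05 GB

Audio total: 96 + 256 = 352 kbps = 0.352 Mbps.
Total bitrate: 113.1 + 0.352 = 113.452 Mbps.
Stream data: 113.452 Mbps × 19080 s = 2164664.2 Mb.
With 12% container overhead: ×1.12.
2,424,424 Mb ÷ 8 = 303,053 MB → 303.1 GB.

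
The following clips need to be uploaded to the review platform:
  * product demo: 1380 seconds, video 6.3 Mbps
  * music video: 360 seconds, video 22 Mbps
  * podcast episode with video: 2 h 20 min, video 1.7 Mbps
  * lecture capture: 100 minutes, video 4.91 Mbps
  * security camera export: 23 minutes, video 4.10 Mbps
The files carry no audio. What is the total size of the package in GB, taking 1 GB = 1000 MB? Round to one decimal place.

8.3 GB

product demo: 6.300 Mbps × 1380 s = 8694.0 Mb
music video: 22.000 Mbps × 360 s = 7920.0 Mb
podcast episode with video: 1.700 Mbps × 8400 s = 14280.0 Mb
lecture capture: 4.910 Mbps × 6000 s = 29460.0 Mb
security camera export: 4.100 Mbps × 1380 s = 5658.0 Mb
Total: 66012.0 Mb = 8251.5 MB.
= 8.252 GB.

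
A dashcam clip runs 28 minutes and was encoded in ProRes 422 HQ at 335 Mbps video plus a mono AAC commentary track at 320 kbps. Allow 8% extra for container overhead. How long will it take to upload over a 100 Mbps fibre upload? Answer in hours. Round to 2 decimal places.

1.69 hours

28 min = 1680 s
Audio: 320 kbps = 0.320 Mbps.
Total bitrate: 335.320 Mbps.
File: 335.320 Mbps × 1680 s = 563337.6 Mb.
With 8% container overhead: ×1.08. → 608404.6 Mb.
At 100 Mbps: 608404.6 / 100 = 6084.0 s ≈ 1.69 hours.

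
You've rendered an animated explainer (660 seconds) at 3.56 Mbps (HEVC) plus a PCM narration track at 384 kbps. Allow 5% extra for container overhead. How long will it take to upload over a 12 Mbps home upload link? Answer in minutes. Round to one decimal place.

Audio: 384 kbps = 0.384 Mbps.
Total bitrate: 3.944 Mbps.
File: 3.944 Mbps × 660 s = 2603.0 Mb.
With 5% container overhead: ×1.05. → 2733.2 Mb.
At 12 Mbps: 2733.2 / 12 = 227.8 s ≈ 3.8 minutes.

3.8 minutes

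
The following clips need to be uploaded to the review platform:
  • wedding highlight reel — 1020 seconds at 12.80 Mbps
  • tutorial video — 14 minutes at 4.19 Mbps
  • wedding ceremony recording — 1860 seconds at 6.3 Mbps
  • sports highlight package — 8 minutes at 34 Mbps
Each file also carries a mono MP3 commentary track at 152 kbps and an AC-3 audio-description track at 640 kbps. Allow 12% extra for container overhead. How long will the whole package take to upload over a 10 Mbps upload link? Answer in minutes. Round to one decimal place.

89.5 minutes

Audio total: 152 + 640 = 792 kbps = 0.792 Mbps.
wedding highlight reel: 13.592 Mbps × 1020 s × 1.12 = 15527.5 Mb
tutorial video: 4.982 Mbps × 840 s × 1.12 = 4687.1 Mb
wedding ceremony recording: 7.092 Mbps × 1860 s × 1.12 = 14774.1 Mb
sports highlight package: 34.792 Mbps × 480 s × 1.12 = 18704.2 Mb
Total: 53692.8 Mb = 6711.6 MB.
At 10 Mbps: 53692.8 / 10 = 5369 s ≈ 89.5 minutes.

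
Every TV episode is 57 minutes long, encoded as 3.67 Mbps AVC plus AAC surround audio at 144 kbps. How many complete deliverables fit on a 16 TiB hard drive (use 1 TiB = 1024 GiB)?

10789

57 min = 3420 s
Audio: 144 kbps = 0.144 Mbps.
Total bitrate: 3.814 Mbps.
Per item: 3.814 Mbps × 3420 s = 13,044 Mb = 1,630 MB.
Capacity: 16 TiB = 140,737,488 Mb; 10789.54 items → 10789 complete.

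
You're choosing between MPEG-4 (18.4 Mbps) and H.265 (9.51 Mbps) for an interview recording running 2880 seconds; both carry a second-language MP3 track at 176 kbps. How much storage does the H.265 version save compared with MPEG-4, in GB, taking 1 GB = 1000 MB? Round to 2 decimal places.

3.20 GB

Audio: 176 kbps = 0.176 Mbps.
MPEG-4: 18.576 Mbps × 2880 s = 53498.9 Mb = 6.687 GB.
H.265: 9.686 Mbps × 2880 s = 27895.7 Mb = 3.487 GB.
Saving: 6.687 − 3.487 = 3.200 GB.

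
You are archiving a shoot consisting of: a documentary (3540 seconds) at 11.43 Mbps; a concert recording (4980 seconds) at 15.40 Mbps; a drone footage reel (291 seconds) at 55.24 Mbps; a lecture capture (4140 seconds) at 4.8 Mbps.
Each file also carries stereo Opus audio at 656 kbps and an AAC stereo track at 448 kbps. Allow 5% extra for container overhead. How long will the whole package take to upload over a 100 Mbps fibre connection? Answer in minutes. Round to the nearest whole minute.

29 minutes

Audio total: 656 + 448 = 1104 kbps = 1.104 Mbps.
documentary: 12.534 Mbps × 3540 s × 1.05 = 46588.9 Mb
concert recording: 16.504 Mbps × 4980 s × 1.05 = 86299.4 Mb
drone footage reel: 56.344 Mbps × 291 s × 1.05 = 17215.9 Mb
lecture capture: 5.904 Mbps × 4140 s × 1.05 = 25664.7 Mb
Total: 175768.9 Mb = 21971.1 MB.
At 100 Mbps: 175768.9 / 100 = 1758 s ≈ 29.3 minutes.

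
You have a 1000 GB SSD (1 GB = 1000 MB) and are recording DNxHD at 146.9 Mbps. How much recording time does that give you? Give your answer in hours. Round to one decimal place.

Capacity: 1000 GB = 8,000,000 Mb.
Recording time: 8,000,000 / 146.900 = 54,459 s ≈ 15.1 hours.

15.1 hours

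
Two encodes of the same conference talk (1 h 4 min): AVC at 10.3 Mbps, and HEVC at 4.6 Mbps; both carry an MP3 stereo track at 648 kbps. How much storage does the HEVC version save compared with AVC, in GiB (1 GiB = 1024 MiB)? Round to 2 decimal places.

1 h 4 min = 64 min = 3840 s
Audio: 648 kbps = 0.648 Mbps.
AVC: 10.948 Mbps × 3840 s = 42040.3 Mb = 4.894 GiB.
HEVC: 5.248 Mbps × 3840 s = 20152.3 Mb = 2.346 GiB.
Saving: 4.894 − 2.346 = 2.548 GiB.

2.55 GiB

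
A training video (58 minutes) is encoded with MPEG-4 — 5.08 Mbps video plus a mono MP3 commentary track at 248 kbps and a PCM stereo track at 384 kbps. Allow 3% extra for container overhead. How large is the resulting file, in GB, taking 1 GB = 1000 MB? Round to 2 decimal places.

2.56 GB

58 min = 3480 s
Audio total: 248 + 384 = 632 kbps = 0.632 Mbps.
Total bitrate: 5.08 + 0.632 = 5.712 Mbps.
Stream data: 5.712 Mbps × 3480 s = 19877.8 Mb.
With 3% container overhead: ×1.03.
20,474 Mb ÷ 8 = 2,559 MB → 2.559 GB.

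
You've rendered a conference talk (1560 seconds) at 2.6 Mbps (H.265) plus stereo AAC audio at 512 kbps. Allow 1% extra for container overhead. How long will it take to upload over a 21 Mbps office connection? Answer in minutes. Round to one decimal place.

3.9 minutes

Audio: 512 kbps = 0.512 Mbps.
Total bitrate: 3.112 Mbps.
File: 3.112 Mbps × 1560 s = 4854.7 Mb.
With 1% container overhead: ×1.01. → 4903.3 Mb.
At 21 Mbps: 4903.3 / 21 = 233.5 s ≈ 3.89 minutes.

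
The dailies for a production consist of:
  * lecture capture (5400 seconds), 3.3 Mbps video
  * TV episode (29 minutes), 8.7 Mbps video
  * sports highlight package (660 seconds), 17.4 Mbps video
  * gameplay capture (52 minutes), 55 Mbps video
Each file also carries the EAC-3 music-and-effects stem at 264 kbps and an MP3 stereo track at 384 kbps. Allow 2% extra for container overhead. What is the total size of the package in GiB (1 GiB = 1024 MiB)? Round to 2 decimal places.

Audio total: 264 + 384 = 648 kbps = 0.648 Mbps.
lecture capture: 3.948 Mbps × 5400 s × 1.02 = 21745.6 Mb
TV episode: 9.348 Mbps × 1740 s × 1.02 = 16590.8 Mb
sports highlight package: 18.048 Mbps × 660 s × 1.02 = 12149.9 Mb
gameplay capture: 55.648 Mbps × 3120 s × 1.02 = 177094.2 Mb
Total: 227580.5 Mb = 28447.6 MB.
= 26.49 GiB.

26.49 GiB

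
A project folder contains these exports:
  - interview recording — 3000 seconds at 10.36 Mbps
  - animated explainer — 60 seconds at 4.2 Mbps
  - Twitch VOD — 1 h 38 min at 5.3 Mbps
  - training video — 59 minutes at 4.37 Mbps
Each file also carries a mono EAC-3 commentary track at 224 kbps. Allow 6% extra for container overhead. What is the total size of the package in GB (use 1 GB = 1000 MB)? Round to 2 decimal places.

10.70 GB

Audio: 224 kbps = 0.224 Mbps.
interview recording: 10.584 Mbps × 3000 s × 1.06 = 33657.1 Mb
animated explainer: 4.424 Mbps × 60 s × 1.06 = 281.4 Mb
Twitch VOD: 5.524 Mbps × 5880 s × 1.06 = 34430.0 Mb
training video: 4.594 Mbps × 3540 s × 1.06 = 17238.5 Mb
Total: 85607.0 Mb = 10700.9 MB.
= 10.70 GB.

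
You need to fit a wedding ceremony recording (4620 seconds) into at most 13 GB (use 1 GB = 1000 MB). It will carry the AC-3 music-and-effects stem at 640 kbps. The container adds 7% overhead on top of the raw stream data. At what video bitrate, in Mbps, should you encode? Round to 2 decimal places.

20.40 Mbps

Budget: 13 GB = 104000.0 Mb.
Stream payload after overhead: 104000.0 / 1.07 = 97196.3 Mb.
Total bitrate budget: 97196.3 Mb / 4620 s = 21.038 Mbps.
Audio: 640 kbps = 0.640 Mbps.
Video: 21.038 − 0.640 = 20.398 Mbps.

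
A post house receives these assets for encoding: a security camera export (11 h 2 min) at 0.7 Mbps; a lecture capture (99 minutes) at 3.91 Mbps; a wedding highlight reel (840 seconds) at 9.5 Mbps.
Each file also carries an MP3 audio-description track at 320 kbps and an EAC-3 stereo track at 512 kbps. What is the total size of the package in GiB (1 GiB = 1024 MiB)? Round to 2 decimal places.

Audio total: 320 + 512 = 832 kbps = 0.832 Mbps.
security camera export: 1.532 Mbps × 39720 s = 60851.0 Mb
lecture capture: 4.742 Mbps × 5940 s = 28167.5 Mb
wedding highlight reel: 10.332 Mbps × 840 s = 8678.9 Mb
Total: 97697.4 Mb = 12212.2 MB.
= 11.37 GiB.

11.37 GiB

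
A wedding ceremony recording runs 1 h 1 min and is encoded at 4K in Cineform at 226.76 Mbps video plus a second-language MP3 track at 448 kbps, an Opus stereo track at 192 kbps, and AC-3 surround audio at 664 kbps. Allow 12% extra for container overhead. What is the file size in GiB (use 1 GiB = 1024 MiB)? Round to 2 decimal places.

1 h 1 min = 61 min = 3660 s
Audio total: 448 + 192 + 664 = 1304 kbps = 1.304 Mbps.
Total bitrate: 226.76 + 1.304 = 228.064 Mbps.
Stream data: 228.064 Mbps × 3660 s = 834714.2 Mb.
With 12% container overhead: ×1.12.
934,880 Mb = 116,859,993,600 bytes ÷ 1,073,741,824 = 108.8 GiB.

108.83 GiB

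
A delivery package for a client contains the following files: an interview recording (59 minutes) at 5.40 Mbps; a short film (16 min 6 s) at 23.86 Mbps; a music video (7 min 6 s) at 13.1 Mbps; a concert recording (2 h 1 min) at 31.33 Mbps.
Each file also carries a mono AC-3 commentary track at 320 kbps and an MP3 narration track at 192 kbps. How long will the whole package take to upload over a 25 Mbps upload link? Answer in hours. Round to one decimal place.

Audio total: 320 + 192 = 512 kbps = 0.512 Mbps.
interview recording: 5.912 Mbps × 3540 s = 20928.5 Mb
short film: 24.372 Mbps × 966 s = 23543.4 Mb
music video: 13.612 Mbps × 426 s = 5798.7 Mb
concert recording: 31.842 Mbps × 7260 s = 231172.9 Mb
Total: 281443.5 Mb = 35180.4 MB.
At 25 Mbps: 281443.5 / 25 = 11258 s ≈ 3.13 hours.

3.1 hours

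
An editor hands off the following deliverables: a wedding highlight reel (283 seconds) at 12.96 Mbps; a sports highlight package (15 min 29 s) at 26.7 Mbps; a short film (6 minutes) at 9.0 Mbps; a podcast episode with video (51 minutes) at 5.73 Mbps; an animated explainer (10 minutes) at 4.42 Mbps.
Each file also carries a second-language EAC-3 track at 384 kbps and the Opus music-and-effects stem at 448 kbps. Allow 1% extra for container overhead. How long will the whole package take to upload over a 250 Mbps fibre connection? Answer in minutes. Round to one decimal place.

3.8 minutes

Audio total: 384 + 448 = 832 kbps = 0.832 Mbps.
wedding highlight reel: 13.792 Mbps × 283 s × 1.01 = 3942.2 Mb
sports highlight package: 27.532 Mbps × 929 s × 1.01 = 25833.0 Mb
short film: 9.832 Mbps × 360 s × 1.01 = 3574.9 Mb
podcast episode with video: 6.562 Mbps × 3060 s × 1.01 = 20280.5 Mb
animated explainer: 5.252 Mbps × 600 s × 1.01 = 3182.7 Mb
Total: 56813.3 Mb = 7101.7 MB.
At 250 Mbps: 56813.3 / 250 = 227 s ≈ 3.79 minutes.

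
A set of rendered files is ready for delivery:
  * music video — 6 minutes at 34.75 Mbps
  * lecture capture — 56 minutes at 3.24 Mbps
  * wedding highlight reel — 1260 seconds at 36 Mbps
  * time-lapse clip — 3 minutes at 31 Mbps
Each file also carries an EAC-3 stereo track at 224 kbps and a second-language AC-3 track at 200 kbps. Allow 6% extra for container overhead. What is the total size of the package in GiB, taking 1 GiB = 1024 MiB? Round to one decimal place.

9.4 GiB

Audio total: 224 + 200 = 424 kbps = 0.424 Mbps.
music video: 35.174 Mbps × 360 s × 1.06 = 13422.4 Mb
lecture capture: 3.664 Mbps × 3360 s × 1.06 = 13049.7 Mb
wedding highlight reel: 36.424 Mbps × 1260 s × 1.06 = 48647.9 Mb
time-lapse clip: 31.424 Mbps × 180 s × 1.06 = 5995.7 Mb
Total: 81115.7 Mb = 10139.5 MB.
= 9.443 GiB.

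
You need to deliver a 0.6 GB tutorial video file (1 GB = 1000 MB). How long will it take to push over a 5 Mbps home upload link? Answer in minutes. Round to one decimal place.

16.0 minutes

File: 0.6 GB = 4800.0 Mb.
At 5 Mbps: 4800.0 / 5 = 960.0 s ≈ 16 minutes.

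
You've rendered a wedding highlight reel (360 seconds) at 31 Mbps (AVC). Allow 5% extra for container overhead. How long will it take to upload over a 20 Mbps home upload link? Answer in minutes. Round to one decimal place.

File: 31.000 Mbps × 360 s = 11160.0 Mb.
With 5% container overhead: ×1.05. → 11718.0 Mb.
At 20 Mbps: 11718.0 / 20 = 585.9 s ≈ 9.77 minutes.

9.8 minutes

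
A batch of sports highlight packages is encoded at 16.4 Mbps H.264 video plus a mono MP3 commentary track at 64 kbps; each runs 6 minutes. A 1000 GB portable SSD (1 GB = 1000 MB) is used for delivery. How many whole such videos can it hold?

1349

6 min = 360 s
Audio: 64 kbps = 0.064 Mbps.
Total bitrate: 16.464 Mbps.
Per item: 16.464 Mbps × 360 s = 5,927 Mb = 740.9 MB.
Capacity: 1000 GB = 8,000,000 Mb; 1349.75 items → 1349 complete.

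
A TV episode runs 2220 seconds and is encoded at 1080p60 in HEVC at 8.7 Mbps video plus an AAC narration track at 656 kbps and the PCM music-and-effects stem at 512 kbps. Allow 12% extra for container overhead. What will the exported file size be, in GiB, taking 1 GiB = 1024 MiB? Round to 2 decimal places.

2.86 GiB

Audio total: 656 + 512 = 1168 kbps = 1.168 Mbps.
Total bitrate: 8.7 + 1.168 = 9.868 Mbps.
Stream data: 9.868 Mbps × 2220 s = 21907.0 Mb.
With 12% container overhead: ×1.12.
24,536 Mb = 3,066,974,400 bytes ÷ 1,073,741,824 = 2.856 GiB.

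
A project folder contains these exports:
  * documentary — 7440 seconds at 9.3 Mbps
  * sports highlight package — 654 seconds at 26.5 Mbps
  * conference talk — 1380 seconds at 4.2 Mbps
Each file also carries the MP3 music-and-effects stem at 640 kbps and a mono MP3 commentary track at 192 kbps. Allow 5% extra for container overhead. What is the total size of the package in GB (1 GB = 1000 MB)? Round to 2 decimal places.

13.15 GB

Audio total: 640 + 192 = 832 kbps = 0.832 Mbps.
documentary: 10.132 Mbps × 7440 s × 1.05 = 79151.2 Mb
sports highlight package: 27.332 Mbps × 654 s × 1.05 = 18768.9 Mb
conference talk: 5.032 Mbps × 1380 s × 1.05 = 7291.4 Mb
Total: 105211.4 Mb = 13151.4 MB.
= 13.15 GB.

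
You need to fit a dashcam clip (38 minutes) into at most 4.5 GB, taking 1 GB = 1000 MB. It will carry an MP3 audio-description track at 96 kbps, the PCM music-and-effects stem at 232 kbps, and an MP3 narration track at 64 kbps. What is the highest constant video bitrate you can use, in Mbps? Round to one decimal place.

Budget: 4.5 GB = 36000.0 Mb.
38 min = 2280 s
Total bitrate budget: 36000.0 Mb / 2280 s = 15.789 Mbps.
Audio total: 96 + 232 + 64 = 392 kbps = 0.392 Mbps.
Video: 15.789 − 0.392 = 15.397 Mbps.

15.4 Mbps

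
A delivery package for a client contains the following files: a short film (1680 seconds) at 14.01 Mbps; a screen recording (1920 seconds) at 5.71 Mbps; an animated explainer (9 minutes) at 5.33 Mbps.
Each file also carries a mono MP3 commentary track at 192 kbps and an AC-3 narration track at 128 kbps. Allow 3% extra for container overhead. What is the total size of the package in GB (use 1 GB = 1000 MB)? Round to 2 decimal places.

4.98 GB

Audio total: 192 + 128 = 320 kbps = 0.320 Mbps.
short film: 14.330 Mbps × 1680 s × 1.03 = 24796.6 Mb
screen recording: 6.030 Mbps × 1920 s × 1.03 = 11924.9 Mb
animated explainer: 5.650 Mbps × 540 s × 1.03 = 3142.5 Mb
Total: 39864.1 Mb = 4983.0 MB.
= 4.983 GB.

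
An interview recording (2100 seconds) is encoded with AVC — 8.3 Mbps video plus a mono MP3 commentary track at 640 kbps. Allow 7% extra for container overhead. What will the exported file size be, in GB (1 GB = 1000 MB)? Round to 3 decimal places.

2.511 GB

Audio: 640 kbps = 0.640 Mbps.
Total bitrate: 8.3 + 0.640 = 8.940 Mbps.
Stream data: 8.940 Mbps × 2100 s = 18774.0 Mb.
With 7% container overhead: ×1.07.
20,088 Mb ÷ 8 = 2,511 MB → 2.511 GB.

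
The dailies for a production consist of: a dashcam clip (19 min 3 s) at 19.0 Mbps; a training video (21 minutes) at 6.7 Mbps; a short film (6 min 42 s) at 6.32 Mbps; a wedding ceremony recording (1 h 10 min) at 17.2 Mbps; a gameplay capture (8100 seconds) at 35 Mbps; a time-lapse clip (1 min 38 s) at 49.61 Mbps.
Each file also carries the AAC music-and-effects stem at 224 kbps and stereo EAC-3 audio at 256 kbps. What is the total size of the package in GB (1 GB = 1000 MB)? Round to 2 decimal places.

50.07 GB

Audio total: 224 + 256 = 480 kbps = 0.480 Mbps.
dashcam clip: 19.480 Mbps × 1143 s = 22265.6 Mb
training video: 7.180 Mbps × 1260 s = 9046.8 Mb
short film: 6.800 Mbps × 402 s = 2733.6 Mb
wedding ceremony recording: 17.680 Mbps × 4200 s = 74256.0 Mb
gameplay capture: 35.480 Mbps × 8100 s = 287388.0 Mb
time-lapse clip: 50.090 Mbps × 98 s = 4908.8 Mb
Total: 400598.9 Mb = 50074.9 MB.
= 50.07 GB.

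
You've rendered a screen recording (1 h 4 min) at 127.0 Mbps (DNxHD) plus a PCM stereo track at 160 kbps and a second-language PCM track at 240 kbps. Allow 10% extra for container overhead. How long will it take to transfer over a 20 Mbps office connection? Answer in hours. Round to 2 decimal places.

7.47 hours

1 h 4 min = 64 min = 3840 s
Audio total: 160 + 240 = 400 kbps = 0.400 Mbps.
Total bitrate: 127.400 Mbps.
File: 127.400 Mbps × 3840 s = 489216.0 Mb.
With 10% container overhead: ×1.10. → 538137.6 Mb.
At 20 Mbps: 538137.6 / 20 = 26906.9 s ≈ 7.47 hours.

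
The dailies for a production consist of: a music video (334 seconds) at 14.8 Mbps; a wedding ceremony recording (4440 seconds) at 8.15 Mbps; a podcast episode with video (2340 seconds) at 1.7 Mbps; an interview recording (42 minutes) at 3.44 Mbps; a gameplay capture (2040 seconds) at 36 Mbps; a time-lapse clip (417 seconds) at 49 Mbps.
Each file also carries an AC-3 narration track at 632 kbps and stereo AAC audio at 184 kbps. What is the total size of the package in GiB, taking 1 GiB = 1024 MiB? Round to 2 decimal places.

Audio total: 632 + 184 = 816 kbps = 0.816 Mbps.
music video: 15.616 Mbps × 334 s = 5215.7 Mb
wedding ceremony recording: 8.966 Mbps × 4440 s = 39809.0 Mb
podcast episode with video: 2.516 Mbps × 2340 s = 5887.4 Mb
interview recording: 4.256 Mbps × 2520 s = 10725.1 Mb
gameplay capture: 36.816 Mbps × 2040 s = 75104.6 Mb
time-lapse clip: 49.816 Mbps × 417 s = 20773.3 Mb
Total: 157515.3 Mb = 19689.4 MB.
= 18.34 GiB.

18.34 GiB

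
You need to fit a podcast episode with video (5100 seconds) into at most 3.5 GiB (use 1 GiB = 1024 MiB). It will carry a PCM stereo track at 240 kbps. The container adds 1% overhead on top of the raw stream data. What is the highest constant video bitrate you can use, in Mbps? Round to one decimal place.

5.6 Mbps

Budget: 3.5 GiB = 30064.8 Mb.
Stream payload after overhead: 30064.8 / 1.01 = 29767.1 Mb.
Total bitrate budget: 29767.1 Mb / 5100 s = 5.837 Mbps.
Audio: 240 kbps = 0.240 Mbps.
Video: 5.837 − 0.240 = 5.597 Mbps.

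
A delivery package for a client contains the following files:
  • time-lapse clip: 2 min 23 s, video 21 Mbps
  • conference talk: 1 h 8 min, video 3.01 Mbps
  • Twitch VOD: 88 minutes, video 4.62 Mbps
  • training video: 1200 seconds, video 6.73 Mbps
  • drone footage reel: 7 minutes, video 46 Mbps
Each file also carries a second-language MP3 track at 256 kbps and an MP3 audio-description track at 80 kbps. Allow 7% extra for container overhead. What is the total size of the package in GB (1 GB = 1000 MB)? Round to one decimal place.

Audio total: 256 + 80 = 336 kbps = 0.336 Mbps.
time-lapse clip: 21.336 Mbps × 143 s × 1.07 = 3264.6 Mb
conference talk: 3.346 Mbps × 4080 s × 1.07 = 14607.3 Mb
Twitch VOD: 4.956 Mbps × 5280 s × 1.07 = 27999.4 Mb
training video: 7.066 Mbps × 1200 s × 1.07 = 9072.7 Mb
drone footage reel: 46.336 Mbps × 420 s × 1.07 = 20823.4 Mb
Total: 75767.5 Mb = 9470.9 MB.
= 9.471 GB.

9.5 GB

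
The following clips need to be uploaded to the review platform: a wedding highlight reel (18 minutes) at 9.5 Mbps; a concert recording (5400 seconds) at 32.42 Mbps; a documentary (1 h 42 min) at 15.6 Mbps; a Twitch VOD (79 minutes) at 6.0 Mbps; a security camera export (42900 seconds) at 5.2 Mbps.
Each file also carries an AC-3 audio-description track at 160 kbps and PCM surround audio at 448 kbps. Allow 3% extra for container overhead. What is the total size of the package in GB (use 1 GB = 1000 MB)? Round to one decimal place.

73.3 GB

Audio total: 160 + 448 = 608 kbps = 0.608 Mbps.
wedding highlight reel: 10.108 Mbps × 1080 s × 1.03 = 11244.1 Mb
concert recording: 33.028 Mbps × 5400 s × 1.03 = 183701.7 Mb
documentary: 16.208 Mbps × 6120 s × 1.03 = 102168.7 Mb
Twitch VOD: 6.608 Mbps × 4740 s × 1.03 = 32261.6 Mb
security camera export: 5.808 Mbps × 42900 s × 1.03 = 256638.1 Mb
Total: 586014.3 Mb = 73251.8 MB.
= 73.25 GB.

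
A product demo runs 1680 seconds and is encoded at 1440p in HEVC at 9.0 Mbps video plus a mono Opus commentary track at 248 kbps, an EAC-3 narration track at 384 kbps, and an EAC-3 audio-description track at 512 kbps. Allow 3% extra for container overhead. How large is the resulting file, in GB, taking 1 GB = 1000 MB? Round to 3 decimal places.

2.194 GB

Audio total: 248 + 384 + 512 = 1144 kbps = 1.144 Mbps.
Total bitrate: 9.0 + 1.144 = 10.144 Mbps.
Stream data: 10.144 Mbps × 1680 s = 17041.9 Mb.
With 3% container overhead: ×1.03.
17,553 Mb ÷ 8 = 2,194 MB → 2.194 GB.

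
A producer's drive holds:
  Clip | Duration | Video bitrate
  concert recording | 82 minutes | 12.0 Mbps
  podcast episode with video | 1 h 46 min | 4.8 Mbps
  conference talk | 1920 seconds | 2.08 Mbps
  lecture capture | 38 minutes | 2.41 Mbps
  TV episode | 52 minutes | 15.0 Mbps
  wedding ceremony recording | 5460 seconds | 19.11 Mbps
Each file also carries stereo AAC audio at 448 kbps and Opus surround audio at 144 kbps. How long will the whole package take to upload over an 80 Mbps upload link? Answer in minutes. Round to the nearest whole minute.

Audio total: 448 + 144 = 592 kbps = 0.592 Mbps.
concert recording: 12.592 Mbps × 4920 s = 61952.6 Mb
podcast episode with video: 5.392 Mbps × 6360 s = 34293.1 Mb
conference talk: 2.672 Mbps × 1920 s = 5130.2 Mb
lecture capture: 3.002 Mbps × 2280 s = 6844.6 Mb
TV episode: 15.592 Mbps × 3120 s = 48647.0 Mb
wedding ceremony recording: 19.702 Mbps × 5460 s = 107572.9 Mb
Total: 264440.5 Mb = 33055.1 MB.
At 80 Mbps: 264440.5 / 80 = 3306 s ≈ 55.1 minutes.

55 minutes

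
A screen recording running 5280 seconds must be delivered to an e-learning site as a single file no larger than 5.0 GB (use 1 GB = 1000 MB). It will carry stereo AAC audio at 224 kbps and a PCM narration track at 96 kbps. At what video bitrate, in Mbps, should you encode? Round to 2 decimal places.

7.26 Mbps

Budget: 5.0 GB = 40000.0 Mb.
Total bitrate budget: 40000.0 Mb / 5280 s = 7.576 Mbps.
Audio total: 224 + 96 = 320 kbps = 0.320 Mbps.
Video: 7.576 − 0.320 = 7.256 Mbps.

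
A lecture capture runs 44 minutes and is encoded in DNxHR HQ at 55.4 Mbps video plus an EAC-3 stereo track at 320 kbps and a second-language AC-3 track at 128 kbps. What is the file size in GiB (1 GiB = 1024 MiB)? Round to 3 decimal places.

44 min = 2640 s
Audio total: 320 + 128 = 448 kbps = 0.448 Mbps.
Total bitrate: 55.4 + 0.448 = 55.848 Mbps.
Stream data: 55.848 Mbps × 2640 s = 147438.7 Mb.
147,439 Mb = 18,429,840,000 bytes ÷ 1,073,741,824 = 17.16 GiB.

17.164 GiB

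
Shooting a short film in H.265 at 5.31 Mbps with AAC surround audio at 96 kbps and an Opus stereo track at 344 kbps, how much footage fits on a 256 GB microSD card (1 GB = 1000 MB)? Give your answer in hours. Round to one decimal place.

Audio total: 96 + 344 = 440 kbps = 0.440 Mbps.
Total bitrate: 5.31 + 0.440 = 5.750 Mbps.
Capacity: 256 GB = 2,048,000 Mb.
Recording time: 2,048,000 / 5.750 = 356,174 s ≈ 98.9 hours.

98.9 hours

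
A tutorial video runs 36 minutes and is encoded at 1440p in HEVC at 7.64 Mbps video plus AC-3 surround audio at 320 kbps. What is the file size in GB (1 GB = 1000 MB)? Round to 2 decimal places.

2.15 GB

36 min = 2160 s
Audio: 320 kbps = 0.320 Mbps.
Total bitrate: 7.64 + 0.320 = 7.960 Mbps.
Stream data: 7.960 Mbps × 2160 s = 17193.6 Mb.
17,194 Mb ÷ 8 = 2,149 MB → 2.149 GB.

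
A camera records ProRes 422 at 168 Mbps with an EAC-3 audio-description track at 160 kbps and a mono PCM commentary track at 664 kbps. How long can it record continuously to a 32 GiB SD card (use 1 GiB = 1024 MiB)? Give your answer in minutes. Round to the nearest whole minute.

27 minutes

Audio total: 160 + 664 = 824 kbps = 0.824 Mbps.
Total bitrate: 168 + 0.824 = 168.824 Mbps.
Capacity: 32 GiB = 274,878 Mb.
Recording time: 274,878 / 168.824 = 1,628 s ≈ 27.1 minutes.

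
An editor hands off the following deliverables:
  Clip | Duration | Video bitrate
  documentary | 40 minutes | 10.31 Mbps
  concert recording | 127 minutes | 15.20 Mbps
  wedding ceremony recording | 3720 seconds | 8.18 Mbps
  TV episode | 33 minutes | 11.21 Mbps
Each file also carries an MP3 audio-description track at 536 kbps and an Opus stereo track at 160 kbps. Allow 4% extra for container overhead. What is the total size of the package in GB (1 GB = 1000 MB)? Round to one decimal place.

Audio total: 536 + 160 = 696 kbps = 0.696 Mbps.
documentary: 11.006 Mbps × 2400 s × 1.04 = 27471.0 Mb
concert recording: 15.896 Mbps × 7620 s × 1.04 = 125972.6 Mb
wedding ceremony recording: 8.876 Mbps × 3720 s × 1.04 = 34339.5 Mb
TV episode: 11.906 Mbps × 1980 s × 1.04 = 24516.8 Mb
Total: 212299.9 Mb = 26537.5 MB.
= 26.54 GB.

26.5 GB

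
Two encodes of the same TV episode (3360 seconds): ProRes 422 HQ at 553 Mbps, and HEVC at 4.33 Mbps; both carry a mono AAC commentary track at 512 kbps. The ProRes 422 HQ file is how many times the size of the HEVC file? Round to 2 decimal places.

114.31

Audio: 512 kbps = 0.512 Mbps.
ProRes 422 HQ: 553.512 Mbps × 3360 s = 1859800.3 Mb = 216.509 GiB.
HEVC: 4.842 Mbps × 3360 s = 16269.1 Mb = 1.894 GiB.
Ratio: 216.509 / 1.894 = 114.315.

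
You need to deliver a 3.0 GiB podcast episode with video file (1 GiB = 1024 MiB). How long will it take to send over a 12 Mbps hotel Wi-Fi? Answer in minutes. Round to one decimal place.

File: 3.0 GiB = 25769.8 Mb.
At 12 Mbps: 25769.8 / 12 = 2147.5 s ≈ 35.8 minutes.

35.8 minutes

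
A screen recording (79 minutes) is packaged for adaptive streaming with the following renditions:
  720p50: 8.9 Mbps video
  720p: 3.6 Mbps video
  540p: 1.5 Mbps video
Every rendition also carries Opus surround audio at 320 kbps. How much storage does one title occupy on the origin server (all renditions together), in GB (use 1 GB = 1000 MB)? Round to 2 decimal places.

8.86 GB

79 min = 4740 s
Audio: 320 kbps = 0.320 Mbps.
Sum of rendition bitrates: (8.9+0.320) + (3.6+0.320) + (1.5+0.320) = 14.960 Mbps.
× 4740 s = 70,910 Mb = 8,864 MB = 8.864 GB.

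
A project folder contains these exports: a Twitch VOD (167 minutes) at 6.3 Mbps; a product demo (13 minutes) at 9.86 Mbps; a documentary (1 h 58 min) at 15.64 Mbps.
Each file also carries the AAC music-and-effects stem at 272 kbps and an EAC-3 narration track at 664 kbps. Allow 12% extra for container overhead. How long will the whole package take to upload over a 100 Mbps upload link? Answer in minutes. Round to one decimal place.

37.0 minutes

Audio total: 272 + 664 = 936 kbps = 0.936 Mbps.
Twitch VOD: 7.236 Mbps × 10020 s × 1.12 = 81205.3 Mb
product demo: 10.796 Mbps × 780 s × 1.12 = 9431.4 Mb
documentary: 16.576 Mbps × 7080 s × 1.12 = 131441.0 Mb
Total: 222077.7 Mb = 27759.7 MB.
At 100 Mbps: 222077.7 / 100 = 2221 s ≈ 37 minutes.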